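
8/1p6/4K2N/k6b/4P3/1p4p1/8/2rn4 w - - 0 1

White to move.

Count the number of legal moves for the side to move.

White to move; king on e6.
In check: no.
Legal moves: Ng8, Nf7, Nf5, Ng4, Ke7, Kd7, Kf6, Kd6, Kf5, Ke5, Kd5, e5.
Count: 12.

12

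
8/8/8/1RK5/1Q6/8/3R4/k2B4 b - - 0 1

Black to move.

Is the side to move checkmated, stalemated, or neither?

Black to move; black king on a1.
In check: no.
King squares — b1: attacked by Qb4; a2: attacked by Rd2; b2: attacked by Rd2.
Legal moves for Black: none.
Not in check and no legal moves → stalemate.

stalemate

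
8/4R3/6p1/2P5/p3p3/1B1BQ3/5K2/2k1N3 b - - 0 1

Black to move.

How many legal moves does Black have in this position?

Black to move; king on c1.
In check: yes, from the white queen on e3.
Legal moves: Kb2.
Count: 1.

1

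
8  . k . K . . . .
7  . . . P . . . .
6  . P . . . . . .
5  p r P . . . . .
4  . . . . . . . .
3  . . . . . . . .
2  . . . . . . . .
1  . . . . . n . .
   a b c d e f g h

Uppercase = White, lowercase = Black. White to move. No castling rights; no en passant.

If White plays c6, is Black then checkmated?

no

After c6: black king on b8; in check: no.
Black is not in check, so this cannot be checkmate.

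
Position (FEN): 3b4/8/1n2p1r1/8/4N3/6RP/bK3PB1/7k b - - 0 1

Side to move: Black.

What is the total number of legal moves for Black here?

2

Black to move; king on h1.
In check: yes, from the white bishop on g2.
Legal moves: Kh2, Kg1.
Count: 2.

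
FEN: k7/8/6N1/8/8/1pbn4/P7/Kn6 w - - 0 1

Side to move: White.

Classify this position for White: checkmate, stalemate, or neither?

neither

White to move; white king on a1.
In check: yes, from the black bishop on c3.
King squares — b1: available; a2: own pawn; b2: attacked by Bc3.
Legal moves for White: Kxb1.
White is in check but has 1 legal move → neither.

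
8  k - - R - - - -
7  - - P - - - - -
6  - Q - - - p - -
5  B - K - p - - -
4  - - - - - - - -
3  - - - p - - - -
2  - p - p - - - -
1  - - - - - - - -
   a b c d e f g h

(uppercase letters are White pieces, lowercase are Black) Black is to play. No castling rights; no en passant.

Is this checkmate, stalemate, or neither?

checkmate

Black to move; black king on a8.
In check: yes, from the white rook on d8.
King squares — a7: attacked by Qb6; b7: attacked by Qb6; b8: attacked by Qb6.
Legal moves for Black: none.
In check with no legal moves → checkmate.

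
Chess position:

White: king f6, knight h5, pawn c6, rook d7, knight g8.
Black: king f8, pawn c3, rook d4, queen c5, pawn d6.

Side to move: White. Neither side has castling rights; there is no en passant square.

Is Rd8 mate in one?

After Rd8: black king on f8; in check: yes, from the white rook on d8.
King squares — e7: attacked by Kf6; f7: attacked by Kf6; g7: attacked by Nh5; e8: attacked by Rd8; g8: attacked by Rd8.
Black has no legal moves → checkmate.

yes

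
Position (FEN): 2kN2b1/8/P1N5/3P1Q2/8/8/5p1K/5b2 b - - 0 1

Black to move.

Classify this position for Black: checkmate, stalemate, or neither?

neither

Black to move; black king on c8.
In check: yes, from the white queen on f5.
Legal moves for Black: Kc7, Be6.
Black is in check but has 2 legal moves → neither.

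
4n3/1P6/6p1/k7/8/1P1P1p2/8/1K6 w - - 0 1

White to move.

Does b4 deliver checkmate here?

After b4: black king on a5; in check: yes, from the white pawn on b4.
Black has 5 legal replies: Kb6, Ka6, Kb5, Kxb4, Ka4.
In check but a legal move exists → not checkmate.

no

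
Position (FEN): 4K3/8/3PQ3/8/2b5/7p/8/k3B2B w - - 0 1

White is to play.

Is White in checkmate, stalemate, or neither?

neither

White to move; white king on e8.
In check: no.
Legal moves for White include: Kf8, Kd8, Kf7, Ke7, Kd7, Qg8, Qc8, Qf7, Qe7, Qd7, Qh6, Qg6, Qf6+, Qf5, Qe5+, Qd5, Qg4, Qe4, ... (list truncated; more exist).
White has legal moves and is not in check → neither.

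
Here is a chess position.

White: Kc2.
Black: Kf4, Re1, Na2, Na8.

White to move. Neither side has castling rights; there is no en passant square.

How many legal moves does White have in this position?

4

White to move; king on c2.
In check: no.
Legal moves: Kd3, Kb3, Kd2, Kb2.
Count: 4.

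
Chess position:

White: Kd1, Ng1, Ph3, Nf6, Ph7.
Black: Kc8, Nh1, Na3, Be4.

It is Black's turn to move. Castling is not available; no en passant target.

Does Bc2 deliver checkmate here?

no

After Bc2: white king on d1; in check: yes, from the black bishop on c2.
White has 4 legal replies: Ke2, Kd2, Ke1, Kc1.
In check but a legal move exists → not checkmate.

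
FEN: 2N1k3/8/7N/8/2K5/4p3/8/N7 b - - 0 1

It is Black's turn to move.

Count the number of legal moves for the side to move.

Black to move; king on e8.
In check: no.
Legal moves: Kf8, Kd8, Kd7, e2.
Count: 4.

4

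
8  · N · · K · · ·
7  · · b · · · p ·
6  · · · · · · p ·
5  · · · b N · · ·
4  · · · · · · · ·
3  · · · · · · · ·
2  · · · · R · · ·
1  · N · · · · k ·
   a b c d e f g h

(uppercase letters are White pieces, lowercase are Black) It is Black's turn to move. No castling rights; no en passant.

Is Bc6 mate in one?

no

After Bc6: white king on e8; in check: yes, from the black bishop on c6.
White has 7 legal replies: Kf8, Kf7, Ke7, Nbd7, Nbxc6, Ned7, Nexc6.
In check but a legal move exists → not checkmate.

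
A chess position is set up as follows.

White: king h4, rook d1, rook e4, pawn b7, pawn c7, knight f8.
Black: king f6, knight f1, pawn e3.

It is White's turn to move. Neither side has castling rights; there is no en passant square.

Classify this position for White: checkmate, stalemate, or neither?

neither

White to move; white king on h4.
In check: no.
Legal moves for White include: Nh7+, Nd7+, Ng6, Ne6, Kh5, Kg4, Kh3, Re8, Re7, Re6+, Re5, Rg4, Rf4+, Red4, Rc4, Rb4, Ra4, Rxe3, ... (list truncated; more exist).
White has legal moves and is not in check → neither.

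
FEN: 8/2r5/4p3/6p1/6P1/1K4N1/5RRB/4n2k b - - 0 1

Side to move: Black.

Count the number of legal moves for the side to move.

Black to move; king on h1.
In check: yes, from the white knight on g3.
Legal moves: none.
Count: 0.

0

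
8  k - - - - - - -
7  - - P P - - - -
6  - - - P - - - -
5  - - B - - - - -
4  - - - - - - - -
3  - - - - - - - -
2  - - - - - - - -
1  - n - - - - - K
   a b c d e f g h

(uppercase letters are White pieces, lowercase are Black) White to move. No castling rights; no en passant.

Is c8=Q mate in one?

After c8=Q: black king on a8; in check: yes, from the white queen on c8.
King squares — a7: attacked by Bc5; b7: attacked by Qc8; b8: attacked by Qc8.
Black has no legal moves → checkmate.

yes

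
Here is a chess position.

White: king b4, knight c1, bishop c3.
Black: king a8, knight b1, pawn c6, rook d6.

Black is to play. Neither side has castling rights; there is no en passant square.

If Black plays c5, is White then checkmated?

no

After c5: white king on b4; in check: yes, from the black pawn on c5.
White has 6 legal replies: Kxc5, Kb5, Ka5, Kc4, Ka4, Kb3.
In check but a legal move exists → not checkmate.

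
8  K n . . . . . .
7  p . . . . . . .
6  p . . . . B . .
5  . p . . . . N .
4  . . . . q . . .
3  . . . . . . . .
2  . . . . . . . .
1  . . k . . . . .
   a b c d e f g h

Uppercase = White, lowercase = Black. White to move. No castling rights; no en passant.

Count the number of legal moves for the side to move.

White to move; king on a8.
In check: yes, from the black queen on e4.
Legal moves: Kxb8, Kxa7, Nxe4.
Count: 3.

3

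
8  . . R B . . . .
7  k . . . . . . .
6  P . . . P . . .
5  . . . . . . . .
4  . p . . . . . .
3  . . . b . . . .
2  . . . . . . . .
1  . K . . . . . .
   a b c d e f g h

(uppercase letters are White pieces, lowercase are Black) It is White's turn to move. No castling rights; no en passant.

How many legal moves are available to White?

White to move; king on b1.
In check: yes, from the black bishop on d3.
Legal moves: Kb2, Ka2, Kc1, Ka1, Rc2.
Count: 5.

5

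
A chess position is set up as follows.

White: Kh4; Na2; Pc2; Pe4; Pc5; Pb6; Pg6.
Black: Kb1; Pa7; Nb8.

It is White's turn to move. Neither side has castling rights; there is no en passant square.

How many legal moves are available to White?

15

White to move; king on h4.
In check: no.
Legal moves: Kh5, Kg5, Kg4, Kh3, Kg3, Nb4, Nc3+, Nc1, bxa7, g7, b7, c6, e5, c3, c4.
Count: 15.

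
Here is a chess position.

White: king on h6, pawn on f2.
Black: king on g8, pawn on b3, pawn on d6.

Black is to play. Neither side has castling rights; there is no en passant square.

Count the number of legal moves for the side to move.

Black to move; king on g8.
In check: no.
Legal moves: Kh8, Kf8, Kf7, d5, b2.
Count: 5.

5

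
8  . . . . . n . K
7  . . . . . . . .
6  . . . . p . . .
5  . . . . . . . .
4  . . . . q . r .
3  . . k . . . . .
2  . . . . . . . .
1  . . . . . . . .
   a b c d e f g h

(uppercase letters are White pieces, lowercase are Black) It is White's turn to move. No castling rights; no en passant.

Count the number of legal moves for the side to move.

0

White to move; king on h8.
In check: no.
Legal moves: none.
Count: 0.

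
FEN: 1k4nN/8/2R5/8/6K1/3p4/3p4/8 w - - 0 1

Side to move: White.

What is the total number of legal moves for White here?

24

White to move; king on g4.
In check: no.
Legal moves: Nf7, Ng6, Rc8+, Rc7, Rh6, Rg6, Rf6, Re6, Rd6, Rb6+, Ra6, Rc5, Rc4, Rc3, Rc2, Rc1, Kh5, Kg5, Kf5, Kh4, Kf4, Kh3, Kg3, Kf3.
Count: 24.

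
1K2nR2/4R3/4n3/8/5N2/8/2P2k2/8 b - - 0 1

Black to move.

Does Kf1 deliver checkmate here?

no

After Kf1: white king on b8; in check: no.
White is not in check, so this cannot be checkmate.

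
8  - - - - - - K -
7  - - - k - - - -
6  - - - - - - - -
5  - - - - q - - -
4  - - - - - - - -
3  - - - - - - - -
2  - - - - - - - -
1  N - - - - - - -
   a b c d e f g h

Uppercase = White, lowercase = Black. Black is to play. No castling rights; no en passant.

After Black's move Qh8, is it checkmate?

After Qh8: white king on g8; in check: yes, from the black queen on h8.
White has 2 legal replies: Kxh8, Kf7.
In check but a legal move exists → not checkmate.

no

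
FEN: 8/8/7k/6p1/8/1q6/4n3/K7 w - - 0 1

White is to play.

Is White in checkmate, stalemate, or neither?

White to move; white king on a1.
In check: no.
King squares — b1: attacked by Qb3; a2: attacked by Qb3; b2: attacked by Qb3.
Legal moves for White: none.
Not in check and no legal moves → stalemate.

stalemate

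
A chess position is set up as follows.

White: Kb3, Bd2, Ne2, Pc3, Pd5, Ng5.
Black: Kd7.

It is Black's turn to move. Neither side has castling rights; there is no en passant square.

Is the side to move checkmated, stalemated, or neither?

Black to move; black king on d7.
In check: no.
Legal moves for Black: Ke8, Kd8, Kc8, Ke7, Kc7, Kd6.
Black has 6 legal moves and is not in check → neither.

neither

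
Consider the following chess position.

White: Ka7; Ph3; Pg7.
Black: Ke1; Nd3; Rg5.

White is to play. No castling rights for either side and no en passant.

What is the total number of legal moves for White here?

10

White to move; king on a7.
In check: no.
Legal moves: Kb8, Ka8, Kb7, Kb6, Ka6, g8=Q, g8=R, g8=B, g8=N, h4.
Count: 10.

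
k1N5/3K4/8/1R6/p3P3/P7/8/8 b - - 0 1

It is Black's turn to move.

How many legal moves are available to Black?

0

Black to move; king on a8.
In check: no.
Legal moves: none.
Count: 0.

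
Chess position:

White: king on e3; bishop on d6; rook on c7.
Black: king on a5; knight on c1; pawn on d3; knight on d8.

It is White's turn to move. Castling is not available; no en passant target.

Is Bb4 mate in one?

After Bb4: black king on a5; in check: yes, from the white bishop on b4.
Black has 5 legal replies: Kb6, Ka6, Kb5, Kxb4, Ka4.
In check but a legal move exists → not checkmate.

no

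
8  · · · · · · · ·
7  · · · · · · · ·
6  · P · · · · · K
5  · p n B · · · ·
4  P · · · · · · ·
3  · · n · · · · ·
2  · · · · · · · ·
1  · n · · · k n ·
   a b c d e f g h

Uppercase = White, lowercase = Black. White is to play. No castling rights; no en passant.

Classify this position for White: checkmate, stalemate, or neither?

White to move; white king on h6.
In check: no.
Legal moves for White include: Kh7, Kg7, Kg6, Kh5, Kg5, Bg8, Ba8, Bf7, Bb7, Be6, Bc6, Be4, Bc4+, Bf3, Bb3, Bg2+, Ba2, Bh1, ... (list truncated; more exist).
White has legal moves and is not in check → neither.

neither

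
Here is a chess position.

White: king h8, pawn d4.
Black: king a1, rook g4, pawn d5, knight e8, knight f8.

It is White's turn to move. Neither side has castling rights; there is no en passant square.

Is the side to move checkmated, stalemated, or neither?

White to move; white king on h8.
In check: no.
King squares — g7: attacked by Rg4; h7: attacked by Nf8; g8: attacked by Rg4.
Legal moves for White: none.
Not in check and no legal moves → stalemate.

stalemate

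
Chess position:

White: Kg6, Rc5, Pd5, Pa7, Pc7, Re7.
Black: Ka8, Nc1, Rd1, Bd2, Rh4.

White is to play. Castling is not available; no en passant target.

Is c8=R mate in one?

After c8=R: black king on a8; in check: yes, from the white rook on c8.
King squares — a7: attacked by Re7; b7: attacked by Re7; b8: attacked by Pa7.
Black has no legal moves → checkmate.

yes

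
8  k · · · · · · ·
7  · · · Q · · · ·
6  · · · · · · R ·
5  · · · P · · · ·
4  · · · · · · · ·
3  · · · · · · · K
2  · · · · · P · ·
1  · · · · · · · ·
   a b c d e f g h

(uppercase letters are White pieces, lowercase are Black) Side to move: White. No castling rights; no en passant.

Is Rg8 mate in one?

yes

After Rg8: black king on a8; in check: yes, from the white rook on g8.
King squares — a7: attacked by Qd7; b7: attacked by Qd7; b8: attacked by Rg8.
Black has no legal moves → checkmate.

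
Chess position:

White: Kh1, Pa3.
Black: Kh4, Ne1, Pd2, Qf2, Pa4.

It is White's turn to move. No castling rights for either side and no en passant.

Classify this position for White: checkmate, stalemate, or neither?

stalemate

White to move; white king on h1.
In check: no.
King squares — g1: attacked by Qf2; g2: attacked by Ne1; h2: attacked by Qf2.
Legal moves for White: none.
Not in check and no legal moves → stalemate.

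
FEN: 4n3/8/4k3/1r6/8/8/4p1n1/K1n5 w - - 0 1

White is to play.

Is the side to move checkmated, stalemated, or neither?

stalemate

White to move; white king on a1.
In check: no.
King squares — b1: attacked by Rb5; a2: attacked by Nc1; b2: attacked by Rb5.
Legal moves for White: none.
Not in check and no legal moves → stalemate.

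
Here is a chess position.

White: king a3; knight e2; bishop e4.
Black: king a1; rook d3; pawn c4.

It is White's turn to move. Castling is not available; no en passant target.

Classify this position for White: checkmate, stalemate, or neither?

neither

White to move; white king on a3.
In check: yes, from the black rook on d3.
Legal moves for White: Kb4, Ka4, Bxd3, Nc3.
White is in check but has 4 legal moves → neither.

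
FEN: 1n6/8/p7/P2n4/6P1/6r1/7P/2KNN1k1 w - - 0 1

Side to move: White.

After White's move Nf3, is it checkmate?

After Nf3: black king on g1; in check: yes, from the white knight on f3.
Black has 4 legal replies: Kg2, Kh1, Kf1, Rxf3.
In check but a legal move exists → not checkmate.

no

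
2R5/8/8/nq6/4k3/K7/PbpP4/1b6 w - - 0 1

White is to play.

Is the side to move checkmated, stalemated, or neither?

White to move; white king on a3.
In check: yes, from the black bishop on b2.
King squares — a2: own pawn; b2: attacked by Qb5; b3: attacked by Na5; a4: attacked by Qb5; b4: attacked by Qb5.
Legal moves for White: none.
In check with no legal moves → checkmate.

checkmate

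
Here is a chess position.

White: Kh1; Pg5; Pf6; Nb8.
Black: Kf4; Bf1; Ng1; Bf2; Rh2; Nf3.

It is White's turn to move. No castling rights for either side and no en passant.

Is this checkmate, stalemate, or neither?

White to move; white king on h1.
In check: yes, from the black rook on h2.
King squares — g1: attacked by Bf2; g2: attacked by Bf1; h2: attacked by Nf3.
Legal moves for White: none.
In check with no legal moves → checkmate.

checkmate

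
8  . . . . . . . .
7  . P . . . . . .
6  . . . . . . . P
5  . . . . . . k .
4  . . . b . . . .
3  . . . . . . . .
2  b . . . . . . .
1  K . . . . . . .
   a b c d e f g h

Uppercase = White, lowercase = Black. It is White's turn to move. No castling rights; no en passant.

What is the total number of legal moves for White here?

White to move; king on a1.
In check: yes, from the black bishop on d4.
Legal moves: Kxa2.
Count: 1.

1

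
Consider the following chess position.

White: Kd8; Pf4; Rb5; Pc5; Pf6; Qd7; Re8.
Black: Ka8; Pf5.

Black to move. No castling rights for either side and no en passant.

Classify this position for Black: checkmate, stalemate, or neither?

Black to move; black king on a8.
In check: no.
King squares — a7: attacked by Qd7; b7: attacked by Rb5; b8: attacked by Rb5.
Legal moves for Black: none.
Not in check and no legal moves → stalemate.

stalemate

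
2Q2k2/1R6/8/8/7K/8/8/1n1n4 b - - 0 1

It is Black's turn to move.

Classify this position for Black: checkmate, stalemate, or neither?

Black to move; black king on f8.
In check: yes, from the white queen on c8.
King squares — e7: attacked by Rb7; f7: attacked by Rb7; g7: attacked by Rb7; e8: attacked by Qc8; g8: attacked by Qc8.
Legal moves for Black: none.
In check with no legal moves → checkmate.

checkmate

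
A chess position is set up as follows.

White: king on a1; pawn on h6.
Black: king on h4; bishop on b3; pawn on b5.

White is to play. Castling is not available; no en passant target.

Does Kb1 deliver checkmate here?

no

After Kb1: black king on h4; in check: no.
Black is not in check, so this cannot be checkmate.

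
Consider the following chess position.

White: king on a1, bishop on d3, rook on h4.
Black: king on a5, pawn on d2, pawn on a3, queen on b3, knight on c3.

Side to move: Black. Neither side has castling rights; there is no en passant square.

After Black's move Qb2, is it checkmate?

yes

After Qb2: white king on a1; in check: yes, from the black queen on b2.
King squares — b1: attacked by Qb2; a2: attacked by Qb2; b2: attacked by Pa3.
White has no legal moves → checkmate.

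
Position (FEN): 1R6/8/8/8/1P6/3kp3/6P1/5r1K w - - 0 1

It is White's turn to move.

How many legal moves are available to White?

White to move; king on h1.
In check: yes, from the black rook on f1.
Legal moves: Kh2.
Count: 1.

1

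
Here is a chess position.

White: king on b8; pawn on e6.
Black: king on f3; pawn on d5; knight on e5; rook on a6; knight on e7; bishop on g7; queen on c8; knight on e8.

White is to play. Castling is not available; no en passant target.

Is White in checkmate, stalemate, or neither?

checkmate

White to move; white king on b8.
In check: yes, from the black queen on c8.
King squares — a7: attacked by Ra6; b7: attacked by Qc8; c7: attacked by Qc8; a8: attacked by Ra6; c8: attacked by Ne7.
Legal moves for White: none.
In check with no legal moves → checkmate.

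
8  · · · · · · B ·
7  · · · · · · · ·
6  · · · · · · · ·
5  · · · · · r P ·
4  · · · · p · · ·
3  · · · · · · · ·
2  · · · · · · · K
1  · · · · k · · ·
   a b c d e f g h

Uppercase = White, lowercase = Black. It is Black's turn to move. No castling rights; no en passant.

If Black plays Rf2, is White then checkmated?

After Rf2: white king on h2; in check: yes, from the black rook on f2.
White has 4 legal replies: Kh3, Kg3, Kh1, Kg1.
In check but a legal move exists → not checkmate.

no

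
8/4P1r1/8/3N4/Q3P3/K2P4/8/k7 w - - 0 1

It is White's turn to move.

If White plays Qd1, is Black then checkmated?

yes

After Qd1: black king on a1; in check: yes, from the white queen on d1.
King squares — b1: attacked by Qd1; a2: attacked by Ka3; b2: attacked by Ka3.
Black has no legal moves → checkmate.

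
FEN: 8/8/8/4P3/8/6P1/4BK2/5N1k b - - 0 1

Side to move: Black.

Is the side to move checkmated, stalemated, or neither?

Black to move; black king on h1.
In check: no.
King squares — g1: attacked by Kf2; g2: attacked by Kf2; h2: attacked by Nf1.
Legal moves for Black: none.
Not in check and no legal moves → stalemate.

stalemate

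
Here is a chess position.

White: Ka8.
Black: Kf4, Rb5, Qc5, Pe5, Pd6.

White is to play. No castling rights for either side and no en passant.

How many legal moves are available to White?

0

White to move; king on a8.
In check: no.
Legal moves: none.
Count: 0.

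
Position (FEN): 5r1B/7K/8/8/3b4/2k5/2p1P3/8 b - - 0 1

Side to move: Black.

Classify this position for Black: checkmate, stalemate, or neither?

Black to move; black king on c3.
In check: no.
Legal moves for Black include: Rxh8+, Rg8, Re8, Rd8, Rc8, Rb8, Ra8, Rf7+, Rf6, Rf5, Rf4, Rf3, Rf2, Rf1, Bxh8, Bg7, Bf6, Be5, ... (list truncated; more exist).
Black has legal moves and is not in check → neither.

neither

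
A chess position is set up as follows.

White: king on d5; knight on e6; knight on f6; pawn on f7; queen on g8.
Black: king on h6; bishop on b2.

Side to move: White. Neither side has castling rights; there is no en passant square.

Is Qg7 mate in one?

After Qg7: black king on h6; in check: yes, from the white queen on g7.
King squares — g5: attacked by Ne6; h5: attacked by Nf6; g6: attacked by Qg7; g7: attacked by Ne6; h7: attacked by Nf6.
Black has no legal moves → checkmate.

yes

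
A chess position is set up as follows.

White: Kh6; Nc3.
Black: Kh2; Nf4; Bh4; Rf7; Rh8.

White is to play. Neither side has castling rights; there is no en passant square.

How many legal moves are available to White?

0

White to move; king on h6.
In check: yes, from the black rook on h8.
Legal moves: none.
Count: 0.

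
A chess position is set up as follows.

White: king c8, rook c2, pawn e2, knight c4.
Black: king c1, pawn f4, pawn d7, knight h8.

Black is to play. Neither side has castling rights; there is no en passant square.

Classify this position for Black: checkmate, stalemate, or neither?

Black to move; black king on c1.
In check: yes, from the white rook on c2.
Legal moves for Black: Kxc2, Kd1, Kb1.
Black is in check but has 3 legal moves → neither.

neither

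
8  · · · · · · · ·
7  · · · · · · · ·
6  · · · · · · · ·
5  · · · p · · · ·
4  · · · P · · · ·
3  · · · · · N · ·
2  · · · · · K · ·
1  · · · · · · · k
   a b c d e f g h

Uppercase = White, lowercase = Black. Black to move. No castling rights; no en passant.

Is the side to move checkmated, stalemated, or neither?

Black to move; black king on h1.
In check: no.
King squares — g1: attacked by Kf2; g2: attacked by Kf2; h2: attacked by Nf3.
Legal moves for Black: none.
Not in check and no legal moves → stalemate.

stalemate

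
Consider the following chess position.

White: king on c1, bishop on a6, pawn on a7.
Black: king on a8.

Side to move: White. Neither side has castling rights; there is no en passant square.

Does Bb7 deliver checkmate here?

no

After Bb7: black king on a8; in check: yes, from the white bishop on b7.
Black has 2 legal replies: Kxb7, Kxa7.
In check but a legal move exists → not checkmate.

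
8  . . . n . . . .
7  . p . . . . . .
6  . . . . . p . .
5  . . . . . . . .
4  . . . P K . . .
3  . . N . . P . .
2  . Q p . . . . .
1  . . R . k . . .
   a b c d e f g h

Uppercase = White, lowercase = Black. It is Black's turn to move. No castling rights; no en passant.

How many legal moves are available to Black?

2

Black to move; king on e1.
In check: yes, from the white rook on c1.
Legal moves: Kf2, Kd2.
Count: 2.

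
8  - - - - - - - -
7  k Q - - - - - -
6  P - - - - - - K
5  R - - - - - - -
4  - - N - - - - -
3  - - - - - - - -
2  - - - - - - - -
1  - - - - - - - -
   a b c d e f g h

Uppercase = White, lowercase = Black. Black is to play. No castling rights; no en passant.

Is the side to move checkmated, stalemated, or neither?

checkmate

Black to move; black king on a7.
In check: yes, from the white queen on b7.
King squares — a6: attacked by Ra5; b6: attacked by Nc4; b7: attacked by Pa6; a8: attacked by Qb7; b8: attacked by Qb7.
Legal moves for Black: none.
In check with no legal moves → checkmate.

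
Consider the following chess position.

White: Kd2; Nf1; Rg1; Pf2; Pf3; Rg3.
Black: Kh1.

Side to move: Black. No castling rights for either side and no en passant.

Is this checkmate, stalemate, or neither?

Black to move; black king on h1.
In check: yes, from the white rook on g1.
King squares — g1: attacked by Rg3; g2: attacked by Rg1; h2: attacked by Nf1.
Legal moves for Black: none.
In check with no legal moves → checkmate.

checkmate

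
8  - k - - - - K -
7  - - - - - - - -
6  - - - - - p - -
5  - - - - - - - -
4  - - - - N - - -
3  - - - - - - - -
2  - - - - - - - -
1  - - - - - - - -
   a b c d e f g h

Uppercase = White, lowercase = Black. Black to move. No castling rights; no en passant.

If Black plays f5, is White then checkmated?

no

After f5: white king on g8; in check: no.
White is not in check, so this cannot be checkmate.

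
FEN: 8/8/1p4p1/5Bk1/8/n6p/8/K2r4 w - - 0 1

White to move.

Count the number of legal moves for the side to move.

3

White to move; king on a1.
In check: yes, from the black rook on d1.
Legal moves: Kb2, Ka2, Bb1.
Count: 3.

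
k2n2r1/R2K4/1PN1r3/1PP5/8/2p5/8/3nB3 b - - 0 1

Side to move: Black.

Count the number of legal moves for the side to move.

Black to move; king on a8.
In check: yes, from the white rook on a7.
Legal moves: none.
Count: 0.

0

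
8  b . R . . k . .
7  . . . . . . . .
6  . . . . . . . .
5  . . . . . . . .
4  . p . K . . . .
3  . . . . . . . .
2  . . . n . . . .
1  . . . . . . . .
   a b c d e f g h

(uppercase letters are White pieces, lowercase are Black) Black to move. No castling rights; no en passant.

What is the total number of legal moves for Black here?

3

Black to move; king on f8.
In check: yes, from the white rook on c8.
Legal moves: Kg7, Kf7, Ke7.
Count: 3.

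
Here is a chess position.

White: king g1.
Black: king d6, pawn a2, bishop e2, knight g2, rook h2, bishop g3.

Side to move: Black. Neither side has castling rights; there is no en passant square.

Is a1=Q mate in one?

After a1=Q: white king on g1; in check: yes, from the black queen on a1.
King squares — f1: attacked by Qa1; h1: attacked by Qa1; f2: attacked by Bg3; g2: attacked by Rh2; h2: attacked by Bg3.
White has no legal moves → checkmate.

yes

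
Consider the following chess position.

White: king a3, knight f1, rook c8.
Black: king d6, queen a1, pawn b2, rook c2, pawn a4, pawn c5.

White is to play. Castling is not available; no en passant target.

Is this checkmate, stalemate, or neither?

White to move; white king on a3.
In check: yes, from the black queen on a1.
King squares — a2: attacked by Qa1; b2: attacked by Qa1; b3: attacked by Pa4; a4: attacked by Qa1; b4: attacked by Pc5.
Legal moves for White: none.
In check with no legal moves → checkmate.

checkmate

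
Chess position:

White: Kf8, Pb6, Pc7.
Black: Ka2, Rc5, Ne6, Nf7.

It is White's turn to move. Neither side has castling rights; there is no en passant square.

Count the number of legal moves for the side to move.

4

White to move; king on f8.
In check: yes, from the black knight on e6.
Legal moves: Kg8, Ke8, Kxf7, Ke7.
Count: 4.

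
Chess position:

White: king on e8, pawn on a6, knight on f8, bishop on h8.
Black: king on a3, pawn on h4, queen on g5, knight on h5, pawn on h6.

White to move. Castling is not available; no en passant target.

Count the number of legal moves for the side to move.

14

White to move; king on e8.
In check: no.
Legal moves: Bg7, Bf6, Be5, Bd4, Bc3, Bb2+, Ba1, Nh7, Nd7, Ng6, Ne6, Kf7, Kd7, a7.
Count: 14.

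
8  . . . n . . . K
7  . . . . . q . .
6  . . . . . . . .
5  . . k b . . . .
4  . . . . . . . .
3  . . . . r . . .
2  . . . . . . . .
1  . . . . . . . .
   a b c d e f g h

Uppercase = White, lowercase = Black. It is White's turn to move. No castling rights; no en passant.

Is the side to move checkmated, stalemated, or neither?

White to move; white king on h8.
In check: no.
King squares — g7: attacked by Qf7; h7: attacked by Qf7; g8: attacked by Qf7.
Legal moves for White: none.
Not in check and no legal moves → stalemate.

stalemate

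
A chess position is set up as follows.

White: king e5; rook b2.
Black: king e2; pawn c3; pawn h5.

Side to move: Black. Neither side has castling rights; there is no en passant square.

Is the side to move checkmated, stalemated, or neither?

neither

Black to move; black king on e2.
In check: yes, from the white rook on b2.
King squares — d1: available; e1: available; f1: available; d2: attacked by Rb2; f2: attacked by Rb2; d3: available; e3: available; f3: available.
Legal moves for Black: Kf3, Ke3, Kd3, Kf1, Ke1, Kd1, cxb2, c2.
Black is in check but has 8 legal moves → neither.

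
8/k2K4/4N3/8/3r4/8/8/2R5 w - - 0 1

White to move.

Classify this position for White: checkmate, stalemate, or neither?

neither

White to move; white king on d7.
In check: yes, from the black rook on d4.
King squares — c6: available; d6: attacked by Rd4; e6: own knight; c7: available; e7: available; c8: available; d8: attacked by Rd4; e8: available.
Legal moves for White: Ke8, Kc8, Ke7, Kc7, Kc6, Nxd4.
White is in check but has 6 legal moves → neither.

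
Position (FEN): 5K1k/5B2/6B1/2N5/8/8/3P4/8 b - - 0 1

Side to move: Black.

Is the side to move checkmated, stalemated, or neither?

Black to move; black king on h8.
In check: no.
King squares — g7: attacked by Kf8; h7: attacked by Bg6; g8: attacked by Bf7.
Legal moves for Black: none.
Not in check and no legal moves → stalemate.

stalemate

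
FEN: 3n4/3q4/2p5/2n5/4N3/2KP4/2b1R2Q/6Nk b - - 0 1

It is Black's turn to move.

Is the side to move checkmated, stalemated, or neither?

Black to move; black king on h1.
In check: yes, from the white queen on h2.
King squares — g1: attacked by Qh2; g2: attacked by Re2; h2: attacked by Re2.
Legal moves for Black: none.
In check with no legal moves → checkmate.

checkmate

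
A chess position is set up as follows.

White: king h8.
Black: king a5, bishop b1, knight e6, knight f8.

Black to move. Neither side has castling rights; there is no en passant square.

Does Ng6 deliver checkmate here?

no

After Ng6: white king on h8; in check: yes, from the black knight on g6.
White has 2 legal replies: Kg8, Kh7.
In check but a legal move exists → not checkmate.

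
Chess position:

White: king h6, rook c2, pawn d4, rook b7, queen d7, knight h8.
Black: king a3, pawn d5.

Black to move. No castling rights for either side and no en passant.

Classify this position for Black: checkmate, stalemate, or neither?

Black to move; black king on a3.
In check: no.
King squares — a2: attacked by Rc2; b2: attacked by Rc2; b3: attacked by Rb7; a4: attacked by Qd7; b4: attacked by Rb7.
Legal moves for Black: none.
Not in check and no legal moves → stalemate.

stalemate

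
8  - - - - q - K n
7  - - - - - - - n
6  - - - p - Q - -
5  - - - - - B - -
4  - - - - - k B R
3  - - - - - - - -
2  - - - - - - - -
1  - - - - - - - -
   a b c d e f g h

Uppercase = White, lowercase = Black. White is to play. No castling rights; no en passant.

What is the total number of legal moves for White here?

3

White to move; king on g8.
In check: yes, from the black queen on e8.
Legal moves: Kxh7, Kg7, Qf8.
Count: 3.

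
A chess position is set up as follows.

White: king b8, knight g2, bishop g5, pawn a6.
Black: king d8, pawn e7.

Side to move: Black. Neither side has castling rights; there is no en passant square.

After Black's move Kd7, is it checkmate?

no

After Kd7: white king on b8; in check: no.
White is not in check, so this cannot be checkmate.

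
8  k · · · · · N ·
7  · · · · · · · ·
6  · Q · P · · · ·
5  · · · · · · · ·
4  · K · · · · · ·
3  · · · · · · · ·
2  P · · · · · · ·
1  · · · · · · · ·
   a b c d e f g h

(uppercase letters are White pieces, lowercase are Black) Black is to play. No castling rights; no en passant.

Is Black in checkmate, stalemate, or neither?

stalemate

Black to move; black king on a8.
In check: no.
King squares — a7: attacked by Qb6; b7: attacked by Qb6; b8: attacked by Qb6.
Legal moves for Black: none.
Not in check and no legal moves → stalemate.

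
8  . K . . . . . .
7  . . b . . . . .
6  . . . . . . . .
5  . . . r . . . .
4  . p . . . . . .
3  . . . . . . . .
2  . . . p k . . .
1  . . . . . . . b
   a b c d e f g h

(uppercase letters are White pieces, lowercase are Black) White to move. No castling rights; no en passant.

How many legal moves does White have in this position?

White to move; king on b8.
In check: yes, from the black bishop on c7.
Legal moves: Kc8, Ka8, Kxc7, Kb7, Ka7.
Count: 5.

5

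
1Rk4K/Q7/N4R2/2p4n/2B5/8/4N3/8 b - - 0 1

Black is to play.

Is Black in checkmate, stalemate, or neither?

checkmate

Black to move; black king on c8.
In check: yes, from the white rook on b8.
King squares — b7: attacked by Qa7; c7: attacked by Na6; d7: attacked by Qa7; b8: attacked by Na6; d8: attacked by Rb8.
Legal moves for Black: none.
In check with no legal moves → checkmate.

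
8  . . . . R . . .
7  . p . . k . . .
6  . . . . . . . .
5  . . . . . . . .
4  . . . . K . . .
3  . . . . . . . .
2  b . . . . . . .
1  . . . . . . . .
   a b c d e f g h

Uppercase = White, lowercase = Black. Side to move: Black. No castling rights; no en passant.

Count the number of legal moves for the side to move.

5

Black to move; king on e7.
In check: yes, from the white rook on e8.
Legal moves: Kxe8, Kf7, Kd7, Kf6, Kd6.
Count: 5.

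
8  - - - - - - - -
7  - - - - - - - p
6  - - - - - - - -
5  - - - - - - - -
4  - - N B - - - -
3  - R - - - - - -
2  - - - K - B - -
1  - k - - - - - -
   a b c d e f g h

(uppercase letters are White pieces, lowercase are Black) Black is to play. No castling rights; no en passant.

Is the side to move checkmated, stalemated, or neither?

neither

Black to move; black king on b1.
In check: yes, from the white rook on b3.
Legal moves for Black: Ka2.
Black is in check but has 1 legal move → neither.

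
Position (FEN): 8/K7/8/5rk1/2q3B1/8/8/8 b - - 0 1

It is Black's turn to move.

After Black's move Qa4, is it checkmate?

no

After Qa4: white king on a7; in check: yes, from the black queen on a4.
White has 3 legal replies: Kb8, Kb7, Kb6.
In check but a legal move exists → not checkmate.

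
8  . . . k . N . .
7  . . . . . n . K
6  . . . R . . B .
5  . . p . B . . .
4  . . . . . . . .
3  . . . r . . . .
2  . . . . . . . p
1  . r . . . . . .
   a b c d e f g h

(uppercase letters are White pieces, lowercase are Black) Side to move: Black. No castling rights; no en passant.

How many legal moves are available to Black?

Black to move; king on d8.
In check: yes, from the white rook on d6.
Legal moves: Ke8, Kc8, Ke7, Kc7, Nxd6, Rxd6.
Count: 6.

6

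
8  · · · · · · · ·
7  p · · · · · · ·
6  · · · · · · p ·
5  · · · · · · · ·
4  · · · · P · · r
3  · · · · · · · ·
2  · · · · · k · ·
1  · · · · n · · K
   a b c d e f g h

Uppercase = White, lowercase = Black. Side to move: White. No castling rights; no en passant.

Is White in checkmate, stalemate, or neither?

checkmate

White to move; white king on h1.
In check: yes, from the black rook on h4.
King squares — g1: attacked by Kf2; g2: attacked by Ne1; h2: attacked by Rh4.
Legal moves for White: none.
In check with no legal moves → checkmate.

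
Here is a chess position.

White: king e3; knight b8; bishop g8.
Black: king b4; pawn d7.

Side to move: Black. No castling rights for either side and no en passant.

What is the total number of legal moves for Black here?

8

Black to move; king on b4.
In check: no.
Legal moves: Kc5, Kb5, Ka5, Ka4, Kc3, Ka3, d6, d5.
Count: 8.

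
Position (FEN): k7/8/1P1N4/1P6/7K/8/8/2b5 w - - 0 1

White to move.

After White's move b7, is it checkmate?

After b7: black king on a8; in check: yes, from the white pawn on b7.
Black has 2 legal replies: Kb8, Ka7.
In check but a legal move exists → not checkmate.

no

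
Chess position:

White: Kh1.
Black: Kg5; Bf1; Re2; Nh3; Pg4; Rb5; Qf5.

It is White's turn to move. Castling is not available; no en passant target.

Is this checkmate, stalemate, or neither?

stalemate

White to move; white king on h1.
In check: no.
King squares — g1: attacked by Nh3; g2: attacked by Bf1; h2: attacked by Re2.
Legal moves for White: none.
Not in check and no legal moves → stalemate.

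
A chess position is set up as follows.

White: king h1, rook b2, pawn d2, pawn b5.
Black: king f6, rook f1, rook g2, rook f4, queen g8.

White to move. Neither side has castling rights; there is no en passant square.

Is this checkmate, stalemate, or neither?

White to move; white king on h1.
In check: yes, from the black rook on f1.
King squares — g1: attacked by Rf1; g2: attacked by Qg8; h2: attacked by Rg2.
Legal moves for White: none.
In check with no legal moves → checkmate.

checkmate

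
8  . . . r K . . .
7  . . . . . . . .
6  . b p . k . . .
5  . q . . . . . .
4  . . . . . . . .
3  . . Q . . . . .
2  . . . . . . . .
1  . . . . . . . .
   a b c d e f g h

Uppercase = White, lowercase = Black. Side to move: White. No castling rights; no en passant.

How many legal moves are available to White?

0

White to move; king on e8.
In check: yes, from the black rook on d8.
Legal moves: none.
Count: 0.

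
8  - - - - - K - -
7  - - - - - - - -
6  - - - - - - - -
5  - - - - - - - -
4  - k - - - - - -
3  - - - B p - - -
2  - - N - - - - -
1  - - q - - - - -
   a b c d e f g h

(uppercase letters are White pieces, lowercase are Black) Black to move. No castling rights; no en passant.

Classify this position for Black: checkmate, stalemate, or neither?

neither

Black to move; black king on b4.
In check: yes, from the white knight on c2.
Legal moves for Black: Kc5, Ka5, Ka4, Kc3, Kb3, Qxc2.
Black is in check but has 6 legal moves → neither.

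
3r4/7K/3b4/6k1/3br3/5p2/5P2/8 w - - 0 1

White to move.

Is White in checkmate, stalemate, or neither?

White to move; white king on h7.
In check: no.
King squares — g6: attacked by Kg5; h6: attacked by Kg5; g7: attacked by Bd4; g8: attacked by Rd8; h8: attacked by Bd4.
Legal moves for White: none.
Not in check and no legal moves → stalemate.

stalemate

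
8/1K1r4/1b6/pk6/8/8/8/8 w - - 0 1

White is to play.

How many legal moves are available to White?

White to move; king on b7.
In check: yes, from the black rook on d7.
Legal moves: Kc8, Kb8, Ka8.
Count: 3.

3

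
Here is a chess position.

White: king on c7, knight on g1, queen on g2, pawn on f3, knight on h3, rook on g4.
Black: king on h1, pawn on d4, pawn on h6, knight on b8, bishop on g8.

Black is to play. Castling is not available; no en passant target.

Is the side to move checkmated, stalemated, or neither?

checkmate

Black to move; black king on h1.
In check: yes, from the white queen on g2.
King squares — g1: attacked by Qg2; g2: attacked by Rg4; h2: attacked by Qg2.
Legal moves for Black: none.
In check with no legal moves → checkmate.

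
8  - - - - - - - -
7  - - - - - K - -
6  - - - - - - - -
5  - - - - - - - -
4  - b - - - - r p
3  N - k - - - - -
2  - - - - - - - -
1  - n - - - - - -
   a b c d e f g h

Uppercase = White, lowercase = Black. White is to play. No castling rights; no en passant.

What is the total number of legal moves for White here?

7

White to move; king on f7.
In check: no.
Legal moves: Ke8, Kf6, Ke6, Nb5+, Nc4, Nc2, Nxb1+.
Count: 7.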